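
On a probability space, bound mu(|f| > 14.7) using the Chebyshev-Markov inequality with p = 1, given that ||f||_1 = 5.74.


Chebyshev/Markov inequality: mu(|f| > eps) <= (||f||_p / eps)^p
Step 1: ||f||_1 / eps = 5.74 / 14.7 = 0.390476
Step 2: Raise to power p = 1:
  (0.390476)^1 = 0.390476
Step 3: Therefore mu(|f| > 14.7) <= 0.390476


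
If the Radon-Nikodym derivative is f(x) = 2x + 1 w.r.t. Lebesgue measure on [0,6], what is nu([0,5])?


nu(A) = integral_A (dnu/dmu) dmu = integral_0^5 (2x + 1) dx
Step 1: Antiderivative F(x) = (2/2)x^2 + 1x
Step 2: F(5) = (2/2)*5^2 + 1*5 = 25 + 5 = 30
Step 3: F(0) = (2/2)*0^2 + 1*0 = 0.0 + 0 = 0.0
Step 4: nu([0,5]) = F(5) - F(0) = 30 - 0.0 = 30


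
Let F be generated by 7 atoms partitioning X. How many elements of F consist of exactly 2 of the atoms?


Each element of F is a union of some subset of the 7 atoms.
Elements that are unions of exactly 2 atoms correspond to 2-element subsets of the 7 atoms.
Count = C(7, 2) = 7! / (2! * 5!) = 21.


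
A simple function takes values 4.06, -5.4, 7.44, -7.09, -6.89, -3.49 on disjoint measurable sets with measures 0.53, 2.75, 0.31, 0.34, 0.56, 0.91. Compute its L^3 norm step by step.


Step 1: Compute |f_i|^3 for each value:
  |4.06|^3 = 66.923416
  |-5.4|^3 = 157.464
  |7.44|^3 = 411.830784
  |-7.09|^3 = 356.400829
  |-6.89|^3 = 327.082769
  |-3.49|^3 = 42.508549
Step 2: Multiply by measures and sum:
  66.923416 * 0.53 = 35.46941
  157.464 * 2.75 = 433.026
  411.830784 * 0.31 = 127.667543
  356.400829 * 0.34 = 121.176282
  327.082769 * 0.56 = 183.166351
  42.508549 * 0.91 = 38.68278
Sum = 35.46941 + 433.026 + 127.667543 + 121.176282 + 183.166351 + 38.68278 = 939.188366
Step 3: Take the p-th root:
||f||_3 = (939.188366)^(1/3) = 9.793041


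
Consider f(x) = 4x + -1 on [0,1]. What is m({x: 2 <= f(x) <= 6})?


f^(-1)([2, 6]) = {x : 2 <= 4x + -1 <= 6}
Solving: (2 - -1)/4 <= x <= (6 - -1)/4
= [0.75, 1.75]
Intersecting with [0,1]: [0.75, 1]
Measure = 1 - 0.75 = 0.25


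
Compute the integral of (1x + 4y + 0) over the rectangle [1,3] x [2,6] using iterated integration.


By Fubini, integrate in x first, then y.
Step 1: Fix y, integrate over x in [1,3]:
  integral(1x + 4y + 0, x=1..3)
  = 1*(3^2 - 1^2)/2 + (4y + 0)*(3 - 1)
  = 4 + (4y + 0)*2
  = 4 + 8y + 0
  = 4 + 8y
Step 2: Integrate over y in [2,6]:
  integral(4 + 8y, y=2..6)
  = 4*4 + 8*(6^2 - 2^2)/2
  = 16 + 128
  = 144


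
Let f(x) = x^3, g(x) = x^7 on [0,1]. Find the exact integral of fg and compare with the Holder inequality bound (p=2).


Step 1: Exact integral of f*g = integral(x^10, 0, 1) = 1/11
     = 0.090909
Step 2: Holder bound with p=2, q=2:
  ||f||_p = (integral x^6 dx)^(1/2) = (1/7)^(1/2) = 0.377964
  ||g||_q = (integral x^14 dx)^(1/2) = (1/15)^(1/2) = 0.258199
Step 3: Holder bound = ||f||_p * ||g||_q = 0.377964 * 0.258199 = 0.09759
Verification: 0.090909 <= 0.09759 (Holder holds)


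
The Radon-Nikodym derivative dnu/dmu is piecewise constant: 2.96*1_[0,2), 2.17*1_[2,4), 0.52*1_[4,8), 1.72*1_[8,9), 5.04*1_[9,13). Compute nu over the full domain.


Integrate each piece of the Radon-Nikodym derivative:
Step 1: integral_0^2 2.96 dx = 2.96*(2-0) = 2.96*2 = 5.92
Step 2: integral_2^4 2.17 dx = 2.17*(4-2) = 2.17*2 = 4.34
Step 3: integral_4^8 0.52 dx = 0.52*(8-4) = 0.52*4 = 2.08
Step 4: integral_8^9 1.72 dx = 1.72*(9-8) = 1.72*1 = 1.72
Step 5: integral_9^13 5.04 dx = 5.04*(13-9) = 5.04*4 = 20.16
Total: 5.92 + 4.34 + 2.08 + 1.72 + 20.16 = 34.22


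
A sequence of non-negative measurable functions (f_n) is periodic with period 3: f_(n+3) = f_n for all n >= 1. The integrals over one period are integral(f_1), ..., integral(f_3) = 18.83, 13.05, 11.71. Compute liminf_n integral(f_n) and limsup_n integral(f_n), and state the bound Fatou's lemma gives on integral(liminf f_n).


The sequence (integral(f_n)) is periodic with period 3, repeating the values 18.83, 13.05, 11.71 indefinitely.
Step 1: For a periodic sequence, every tail (a_m, a_(m+1), ...) contains all 3 period values infinitely often.
Step 2: Hence inf of every tail = min of the period values = min(18.83, 13.05, 11.71) = 11.71.
        liminf_n integral(f_n) = sup over m of (inf of tail from m) = 11.71.
Step 3: Similarly sup of every tail = max of the period values = 18.83.
        limsup_n integral(f_n) = 18.83.
Step 4: Fatou's lemma: integral(liminf_n f_n) <= liminf_n integral(f_n) = 11.71.
        So the integral of the pointwise liminf is at most 11.71.


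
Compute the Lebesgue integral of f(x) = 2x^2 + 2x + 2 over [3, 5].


The Lebesgue integral of a Riemann-integrable function agrees with the Riemann integral.
Antiderivative F(x) = (2/3)x^3 + (2/2)x^2 + 2x
F(5) = (2/3)*5^3 + (2/2)*5^2 + 2*5
     = (2/3)*125 + (2/2)*25 + 2*5
     = 83.333333 + 25 + 10
     = 118.333333
F(3) = 33
Integral = F(5) - F(3) = 118.333333 - 33 = 85.333333


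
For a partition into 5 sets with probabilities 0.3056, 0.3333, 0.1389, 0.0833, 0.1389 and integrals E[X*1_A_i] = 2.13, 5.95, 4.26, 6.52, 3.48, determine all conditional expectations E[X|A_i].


For each cell A_i: E[X|A_i] = E[X*1_A_i] / P(A_i)
Step 1: E[X|A_1] = 2.13 / 0.3056 = 6.969895
Step 2: E[X|A_2] = 5.95 / 0.3333 = 17.851785
Step 3: E[X|A_3] = 4.26 / 0.1389 = 30.669546
Step 4: E[X|A_4] = 6.52 / 0.0833 = 78.271309
Step 5: E[X|A_5] = 3.48 / 0.1389 = 25.053996
Verification: E[X] = sum E[X*1_A_i] = 2.13 + 5.95 + 4.26 + 6.52 + 3.48 = 22.34


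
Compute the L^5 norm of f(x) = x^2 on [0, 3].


Step 1: ||f||_5 = (integral_0^3 |x^2|^5 dx)^(1/5)
     = (integral_0^3 x^10 dx)^(1/5)
Step 2: integral_0^3 x^10 dx = [x^11/(11)] from 0 to 3 = 3^11/11
     = 177147/11 = 16104.272727
Step 3: ||f||_5 = (16104.272727)^(1/5) = 6.940459


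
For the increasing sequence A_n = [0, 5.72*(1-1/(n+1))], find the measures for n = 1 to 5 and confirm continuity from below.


By continuity of measure from below: if A_n increases to A, then m(A_n) -> m(A).
Here A = [0, 5.72], so m(A) = 5.72
Step 1: a_1 = 5.72*(1 - 1/2) = 2.86, m(A_1) = 2.86
Step 2: a_2 = 5.72*(1 - 1/3) = 3.8133, m(A_2) = 3.8133
Step 3: a_3 = 5.72*(1 - 1/4) = 4.29, m(A_3) = 4.29
Step 4: a_4 = 5.72*(1 - 1/5) = 4.576, m(A_4) = 4.576
Step 5: a_5 = 5.72*(1 - 1/6) = 4.7667, m(A_5) = 4.7667
Limit: m(A_n) -> m([0,5.72]) = 5.72


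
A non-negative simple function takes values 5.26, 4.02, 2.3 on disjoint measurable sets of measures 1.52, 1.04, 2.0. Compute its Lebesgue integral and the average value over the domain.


Step 1: Integral = sum(value_i * measure_i)
= 5.26*1.52 + 4.02*1.04 + 2.3*2.0
= 7.9952 + 4.1808 + 4.6
= 16.776
Step 2: Total measure of domain = 1.52 + 1.04 + 2.0 = 4.56
Step 3: Average value = 16.776 / 4.56 = 3.678947


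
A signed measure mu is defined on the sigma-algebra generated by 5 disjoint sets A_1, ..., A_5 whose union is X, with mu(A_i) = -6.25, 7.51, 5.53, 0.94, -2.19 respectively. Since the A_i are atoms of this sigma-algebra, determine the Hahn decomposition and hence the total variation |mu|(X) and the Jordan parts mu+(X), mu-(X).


Step 1: Every measurable set is a union of atoms (the cells / points), so a Hahn decomposition is
  obtained by grouping atoms by sign: P = union of atoms with mu > 0, N = union of the remaining atoms.
  Atoms in P (indices): 2, 3, 4;  atoms in N (indices): 1, 5
  Positive values: 7.51, 5.53, 0.94
  Negative values: -6.25, -2.19
Step 2: mu+(X) = mu(P) = sum of positive atom values = 13.98
Step 3: mu-(X) = -mu(N) = sum of |negative atom values| = 8.44
Step 4: |mu|(X) = mu+(X) + mu-(X) = 13.98 + 8.44 = 22.42


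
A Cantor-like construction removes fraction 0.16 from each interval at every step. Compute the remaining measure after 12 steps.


Step 1: At each step, fraction remaining = 1 - 0.16 = 0.84
Step 2: After 12 steps, measure = (0.84)^12
Result = 0.12341


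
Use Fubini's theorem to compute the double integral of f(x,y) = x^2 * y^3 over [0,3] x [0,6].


By Fubini's theorem, the double integral factors as a product of single integrals:
Step 1: integral_0^3 x^2 dx = [x^3/3] from 0 to 3
     = 3^3/3 = 9
Step 2: integral_0^6 y^3 dy = [y^4/4] from 0 to 6
     = 6^4/4 = 324
Step 3: Double integral = 9 * 324 = 2916


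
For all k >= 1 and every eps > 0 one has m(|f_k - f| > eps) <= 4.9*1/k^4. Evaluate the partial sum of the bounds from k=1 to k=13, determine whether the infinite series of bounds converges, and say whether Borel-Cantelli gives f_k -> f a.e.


Step 1: List the terms 4.9*1/k^4 for k = 1 to 13:
  k=1: 4.9
  k=2: 0.30625
  k=3: 0.060494
  k=4: 0.019141
  k=5: 0.00784
  k=6: 0.003781
  k=7: 0.002041
  k=8: 0.001196
  k=9: 7.468374e-04
  k=10: 4.900000e-04
  k=11: 3.346766e-04
  k=12: 2.363040e-04
  k=13: 1.715626e-04
Step 2: Partial sum = 4.9 + 0.30625 + 0.060494 + 0.019141 + 0.00784 + 0.003781 + 0.002041 + 0.001196 + 7.468374e-04 + 4.900000e-04 + 3.346766e-04 + 2.363040e-04 + 1.715626e-04
     = 5.302722
Step 3: The full series sum_(k>=1) 4.9*1/k^4 converges (p-series with p = 4 > 1; a constant multiple of a convergent series converges).
Step 4: Fix eps > 0. Since sum_k m(|f_k - f| > eps) < infinity, the Borel-Cantelli lemma gives
        m(limsup_k {|f_k - f| > eps}) = 0, i.e. for a.e. x, |f_k(x) - f(x)| <= eps for all large k.
        Applying this with eps = 1/j for j = 1, 2, ... and intersecting the countably many full-measure sets,
        for a.e. x we get limsup_k |f_k(x) - f(x)| <= 1/j for every j, hence f_k -> f almost everywhere.
Conclusion: series converges; Borel-Cantelli yields f_k -> f a.e.


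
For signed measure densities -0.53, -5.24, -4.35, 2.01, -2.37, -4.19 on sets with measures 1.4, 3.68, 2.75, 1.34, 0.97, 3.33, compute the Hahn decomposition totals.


Step 1: Compute signed measure on each set:
  Set 1: -0.53 * 1.4 = -0.742
  Set 2: -5.24 * 3.68 = -19.2832
  Set 3: -4.35 * 2.75 = -11.9625
  Set 4: 2.01 * 1.34 = 2.6934
  Set 5: -2.37 * 0.97 = -2.2989
  Set 6: -4.19 * 3.33 = -13.9527
Step 2: Total signed measure = (-0.742) + (-19.2832) + (-11.9625) + (2.6934) + (-2.2989) + (-13.9527)
     = -45.5459
Step 3: Positive part mu+(X) = sum of positive contributions = 2.6934
Step 4: Negative part mu-(X) = |sum of negative contributions| = 48.2393


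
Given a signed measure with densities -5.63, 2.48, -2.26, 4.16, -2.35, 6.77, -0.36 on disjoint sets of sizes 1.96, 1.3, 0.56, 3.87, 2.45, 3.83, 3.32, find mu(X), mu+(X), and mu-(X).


Step 1: Compute signed measure on each set:
  Set 1: -5.63 * 1.96 = -11.0348
  Set 2: 2.48 * 1.3 = 3.224
  Set 3: -2.26 * 0.56 = -1.2656
  Set 4: 4.16 * 3.87 = 16.0992
  Set 5: -2.35 * 2.45 = -5.7575
  Set 6: 6.77 * 3.83 = 25.9291
  Set 7: -0.36 * 3.32 = -1.1952
Step 2: Total signed measure = (-11.0348) + (3.224) + (-1.2656) + (16.0992) + (-5.7575) + (25.9291) + (-1.1952)
     = 25.9992
Step 3: Positive part mu+(X) = sum of positive contributions = 45.2523
Step 4: Negative part mu-(X) = |sum of negative contributions| = 19.2531


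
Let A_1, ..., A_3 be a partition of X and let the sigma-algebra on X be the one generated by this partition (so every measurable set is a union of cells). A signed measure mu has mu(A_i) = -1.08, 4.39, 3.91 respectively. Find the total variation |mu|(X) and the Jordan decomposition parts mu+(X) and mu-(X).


Step 1: Every measurable set is a union of atoms (the cells / points), so a Hahn decomposition is
  obtained by grouping atoms by sign: P = union of atoms with mu > 0, N = union of the remaining atoms.
  Atoms in P (indices): 2, 3;  atoms in N (indices): 1
  Positive values: 4.39, 3.91
  Negative values: -1.08
Step 2: mu+(X) = mu(P) = sum of positive atom values = 8.3
Step 3: mu-(X) = -mu(N) = sum of |negative atom values| = 1.08
Step 4: |mu|(X) = mu+(X) + mu-(X) = 8.3 + 1.08 = 9.38


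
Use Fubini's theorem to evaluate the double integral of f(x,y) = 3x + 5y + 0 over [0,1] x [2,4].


By Fubini, integrate in x first, then y.
Step 1: Fix y, integrate over x in [0,1]:
  integral(3x + 5y + 0, x=0..1)
  = 3*(1^2 - 0^2)/2 + (5y + 0)*(1 - 0)
  = 1.5 + (5y + 0)*1
  = 1.5 + 5y + 0
  = 1.5 + 5y
Step 2: Integrate over y in [2,4]:
  integral(1.5 + 5y, y=2..4)
  = 1.5*2 + 5*(4^2 - 2^2)/2
  = 3 + 30
  = 33


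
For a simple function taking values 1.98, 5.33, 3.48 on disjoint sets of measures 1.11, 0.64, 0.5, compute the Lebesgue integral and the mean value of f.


Step 1: Integral = sum(value_i * measure_i)
= 1.98*1.11 + 5.33*0.64 + 3.48*0.5
= 2.1978 + 3.4112 + 1.74
= 7.349
Step 2: Total measure of domain = 1.11 + 0.64 + 0.5 = 2.25
Step 3: Average value = 7.349 / 2.25 = 3.266222


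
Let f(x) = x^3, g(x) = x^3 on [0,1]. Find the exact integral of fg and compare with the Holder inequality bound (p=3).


Step 1: Exact integral of f*g = integral(x^6, 0, 1) = 1/7
     = 0.142857
Step 2: Holder bound with p=3, q=1.5:
  ||f||_p = (integral x^9 dx)^(1/3) = (1/10)^(1/3) = 0.464159
  ||g||_q = (integral x^4.5 dx)^(1/1.5) = (1/5.5)^(1/1.5) = 0.320941
Step 3: Holder bound = ||f||_p * ||g||_q = 0.464159 * 0.320941 = 0.148968
Verification: 0.142857 <= 0.148968 (Holder holds)


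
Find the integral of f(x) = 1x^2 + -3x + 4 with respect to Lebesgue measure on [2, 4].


The Lebesgue integral of a Riemann-integrable function agrees with the Riemann integral.
Antiderivative F(x) = (1/3)x^3 + (-3/2)x^2 + 4x
F(4) = (1/3)*4^3 + (-3/2)*4^2 + 4*4
     = (1/3)*64 + (-3/2)*16 + 4*4
     = 21.333333 + -24 + 16
     = 13.333333
F(2) = 4.666667
Integral = F(4) - F(2) = 13.333333 - 4.666667 = 8.666667


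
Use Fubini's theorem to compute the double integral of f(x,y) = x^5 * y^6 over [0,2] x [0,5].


By Fubini's theorem, the double integral factors as a product of single integrals:
Step 1: integral_0^2 x^5 dx = [x^6/6] from 0 to 2
     = 2^6/6 = 10.666667
Step 2: integral_0^5 y^6 dy = [y^7/7] from 0 to 5
     = 5^7/7 = 11160.714286
Step 3: Double integral = 10.666667 * 11160.714286 = 119047.619048


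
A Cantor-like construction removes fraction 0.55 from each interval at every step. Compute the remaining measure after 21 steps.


Step 1: At each step, fraction remaining = 1 - 0.55 = 0.45
Step 2: After 21 steps, measure = (0.45)^21
Result = 5.217504e-08


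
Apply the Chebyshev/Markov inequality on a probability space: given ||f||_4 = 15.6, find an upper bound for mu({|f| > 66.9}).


Chebyshev/Markov inequality: mu(|f| > eps) <= (||f||_p / eps)^p
Step 1: ||f||_4 / eps = 15.6 / 66.9 = 0.233184
Step 2: Raise to power p = 4:
  (0.233184)^4 = 0.002957
Step 3: Therefore mu(|f| > 66.9) <= 0.002957


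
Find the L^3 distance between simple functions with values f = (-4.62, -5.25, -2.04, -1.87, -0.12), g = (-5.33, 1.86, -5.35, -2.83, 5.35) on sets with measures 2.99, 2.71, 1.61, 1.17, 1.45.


Step 1: Compute differences f_i - g_i:
  -4.62 - -5.33 = 0.71
  -5.25 - 1.86 = -7.11
  -2.04 - -5.35 = 3.31
  -1.87 - -2.83 = 0.96
  -0.12 - 5.35 = -5.47
Step 2: Compute |diff|^3 * measure for each set:
  |0.71|^3 * 2.99 = 0.357911 * 2.99 = 1.070154
  |-7.11|^3 * 2.71 = 359.425431 * 2.71 = 974.042918
  |3.31|^3 * 1.61 = 36.264691 * 1.61 = 58.386153
  |0.96|^3 * 1.17 = 0.884736 * 1.17 = 1.035141
  |-5.47|^3 * 1.45 = 163.667323 * 1.45 = 237.317618
Step 3: Sum = 1271.851984
Step 4: ||f-g||_3 = (1271.851984)^(1/3) = 10.834583


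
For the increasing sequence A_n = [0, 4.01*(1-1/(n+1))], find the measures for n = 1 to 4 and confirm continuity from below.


By continuity of measure from below: if A_n increases to A, then m(A_n) -> m(A).
Here A = [0, 4.01], so m(A) = 4.01
Step 1: a_1 = 4.01*(1 - 1/2) = 2.005, m(A_1) = 2.005
Step 2: a_2 = 4.01*(1 - 1/3) = 2.6733, m(A_2) = 2.6733
Step 3: a_3 = 4.01*(1 - 1/4) = 3.0075, m(A_3) = 3.0075
Step 4: a_4 = 4.01*(1 - 1/5) = 3.208, m(A_4) = 3.208
Limit: m(A_n) -> m([0,4.01]) = 4.01


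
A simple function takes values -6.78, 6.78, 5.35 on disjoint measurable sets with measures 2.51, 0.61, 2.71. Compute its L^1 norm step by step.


Step 1: Compute |f_i|^1 for each value:
  |-6.78|^1 = 6.78
  |6.78|^1 = 6.78
  |5.35|^1 = 5.35
Step 2: Multiply by measures and sum:
  6.78 * 2.51 = 17.0178
  6.78 * 0.61 = 4.1358
  5.35 * 2.71 = 14.4985
Sum = 17.0178 + 4.1358 + 14.4985 = 35.6521
Step 3: Take the p-th root:
||f||_1 = (35.6521)^(1/1) = 35.6521


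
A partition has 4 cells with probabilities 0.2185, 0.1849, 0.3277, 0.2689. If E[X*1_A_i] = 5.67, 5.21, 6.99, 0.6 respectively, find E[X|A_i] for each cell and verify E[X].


For each cell A_i: E[X|A_i] = E[X*1_A_i] / P(A_i)
Step 1: E[X|A_1] = 5.67 / 0.2185 = 25.949657
Step 2: E[X|A_2] = 5.21 / 0.1849 = 28.177393
Step 3: E[X|A_3] = 6.99 / 0.3277 = 21.330485
Step 4: E[X|A_4] = 0.6 / 0.2689 = 2.231313
Verification: E[X] = sum E[X*1_A_i] = 5.67 + 5.21 + 6.99 + 0.6 = 18.47


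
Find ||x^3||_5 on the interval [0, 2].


Step 1: ||f||_5 = (integral_0^2 |x^3|^5 dx)^(1/5)
     = (integral_0^2 x^15 dx)^(1/5)
Step 2: integral_0^2 x^15 dx = [x^16/(16)] from 0 to 2 = 2^16/16
     = 65536/16 = 4096
Step 3: ||f||_5 = (4096)^(1/5) = 5.278032


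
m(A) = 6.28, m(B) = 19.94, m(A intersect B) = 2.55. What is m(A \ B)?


m(A \ B) = m(A) - m(A n B)
= 6.28 - 2.55
= 3.73


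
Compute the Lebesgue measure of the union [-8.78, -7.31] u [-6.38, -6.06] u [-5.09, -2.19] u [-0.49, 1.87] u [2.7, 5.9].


For pairwise disjoint intervals, m(union) = sum of lengths.
= (-7.31 - -8.78) + (-6.06 - -6.38) + (-2.19 - -5.09) + (1.87 - -0.49) + (5.9 - 2.7)
= 1.47 + 0.32 + 2.9 + 2.36 + 3.2
= 10.25


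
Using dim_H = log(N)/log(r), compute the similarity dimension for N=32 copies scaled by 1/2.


For a self-similar set with N copies scaled by 1/r:
dim_H = log(N)/log(r) = log(32)/log(2)
= 3.465736/0.693147
= 5


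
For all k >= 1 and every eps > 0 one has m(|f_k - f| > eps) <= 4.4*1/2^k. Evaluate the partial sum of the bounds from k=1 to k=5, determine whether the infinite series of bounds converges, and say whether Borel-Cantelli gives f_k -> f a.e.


Step 1: List the terms 4.4*1/2^k for k = 1 to 5:
  k=1: 2.2
  k=2: 1.1
  k=3: 0.55
  k=4: 0.275
  k=5: 0.1375
Step 2: Partial sum = 2.2 + 1.1 + 0.55 + 0.275 + 0.1375
     = 4.2625
Step 3: The full series sum_(k>=1) 4.4*1/2^k converges (geometric series with ratio 1/2 < 1; a constant multiple of a convergent series converges).
Step 4: Fix eps > 0. Since sum_k m(|f_k - f| > eps) < infinity, the Borel-Cantelli lemma gives
        m(limsup_k {|f_k - f| > eps}) = 0, i.e. for a.e. x, |f_k(x) - f(x)| <= eps for all large k.
        Applying this with eps = 1/j for j = 1, 2, ... and intersecting the countably many full-measure sets,
        for a.e. x we get limsup_k |f_k(x) - f(x)| <= 1/j for every j, hence f_k -> f almost everywhere.
Conclusion: series converges; Borel-Cantelli yields f_k -> f a.e.


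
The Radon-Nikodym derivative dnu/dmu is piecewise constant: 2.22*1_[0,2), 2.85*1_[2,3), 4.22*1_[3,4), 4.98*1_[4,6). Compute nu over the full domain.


Integrate each piece of the Radon-Nikodym derivative:
Step 1: integral_0^2 2.22 dx = 2.22*(2-0) = 2.22*2 = 4.44
Step 2: integral_2^3 2.85 dx = 2.85*(3-2) = 2.85*1 = 2.85
Step 3: integral_3^4 4.22 dx = 4.22*(4-3) = 4.22*1 = 4.22
Step 4: integral_4^6 4.98 dx = 4.98*(6-4) = 4.98*2 = 9.96
Total: 4.44 + 2.85 + 4.22 + 9.96 = 21.47


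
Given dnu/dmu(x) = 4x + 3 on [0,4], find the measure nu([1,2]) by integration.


nu(A) = integral_A (dnu/dmu) dmu = integral_1^2 (4x + 3) dx
Step 1: Antiderivative F(x) = (4/2)x^2 + 3x
Step 2: F(2) = (4/2)*2^2 + 3*2 = 8 + 6 = 14
Step 3: F(1) = (4/2)*1^2 + 3*1 = 2 + 3 = 5
Step 4: nu([1,2]) = F(2) - F(1) = 14 - 5 = 9


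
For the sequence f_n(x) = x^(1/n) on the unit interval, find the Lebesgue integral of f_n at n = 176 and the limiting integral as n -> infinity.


At n = 176: f_176(x) = x^(1/176).
Step 1: integral(x^(1/176), 0, 1) = [x^(1/176+1) / (1/176+1)] from 0 to 1
     = 1 / (1/176 + 1) = 1 / ((176+1)/176) = 176/(176+1)
     = 176/177 = 0.99435
Step 2: As n -> infinity, f_n(x) = x^(1/n) -> 1 for x in (0,1], and f_n is increasing in n.
By MCT, lim_n integral(f_n) = integral(lim_n f_n) = integral(1, 0, 1) = 1.
Step 3: Verify convergence: 176/177 = 0.99435 -> 1


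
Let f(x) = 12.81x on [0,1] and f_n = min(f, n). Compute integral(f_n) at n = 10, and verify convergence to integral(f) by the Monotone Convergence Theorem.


f(x) = 12.81x on [0,1]; f_n(x) = min(12.81x, n). At n = 10:
Step 1: f(x) reaches 10 at x = 10/12.81 = 0.78064
Step 2: integral(f_10) = integral(12.81x, 0, 0.78064) + integral(10, 0.78064, 1)
       = 12.81*0.78064^2/2 + 10*(1 - 0.78064)
       = 3.903201 + 2.193599
       = 6.096799
Step 3: As n -> infinity, f_n increases to f, so by MCT integral(f_n) -> integral(f) = 12.81/2 = 6.405.
Convergence: integral(f_10) = 6.096799 -> 6.405 as n -> infinity


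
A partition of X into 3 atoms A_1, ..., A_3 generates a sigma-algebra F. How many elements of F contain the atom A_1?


Each element of F is a union of some subset S of the 3 atoms.
The element contains A_1 iff A_1 is in S.
So we count subsets S of {A_1,...,A_3} with A_1 in S: choose freely among the other 2 atoms.
Count = 2^(3-1) = 2^2 = 4.


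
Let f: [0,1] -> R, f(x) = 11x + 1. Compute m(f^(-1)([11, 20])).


f^(-1)([11, 20]) = {x : 11 <= 11x + 1 <= 20}
Solving: (11 - 1)/11 <= x <= (20 - 1)/11
= [0.909091, 1.727273]
Intersecting with [0,1]: [0.909091, 1]
Measure = 1 - 0.909091 = 0.090909


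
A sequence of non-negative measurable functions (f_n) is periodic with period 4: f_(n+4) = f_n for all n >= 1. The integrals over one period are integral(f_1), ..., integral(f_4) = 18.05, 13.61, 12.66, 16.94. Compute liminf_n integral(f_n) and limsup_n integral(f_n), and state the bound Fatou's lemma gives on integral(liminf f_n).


The sequence (integral(f_n)) is periodic with period 4, repeating the values 18.05, 13.61, 12.66, 16.94 indefinitely.
Step 1: For a periodic sequence, every tail (a_m, a_(m+1), ...) contains all 4 period values infinitely often.
Step 2: Hence inf of every tail = min of the period values = min(18.05, 13.61, 12.66, 16.94) = 12.66.
        liminf_n integral(f_n) = sup over m of (inf of tail from m) = 12.66.
Step 3: Similarly sup of every tail = max of the period values = 18.05.
        limsup_n integral(f_n) = 18.05.
Step 4: Fatou's lemma: integral(liminf_n f_n) <= liminf_n integral(f_n) = 12.66.
        So the integral of the pointwise liminf is at most 12.66.


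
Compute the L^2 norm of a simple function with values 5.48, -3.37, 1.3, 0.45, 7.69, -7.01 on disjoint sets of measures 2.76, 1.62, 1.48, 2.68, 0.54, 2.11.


Step 1: Compute |f_i|^2 for each value:
  |5.48|^2 = 30.0304
  |-3.37|^2 = 11.3569
  |1.3|^2 = 1.69
  |0.45|^2 = 0.2025
  |7.69|^2 = 59.1361
  |-7.01|^2 = 49.1401
Step 2: Multiply by measures and sum:
  30.0304 * 2.76 = 82.883904
  11.3569 * 1.62 = 18.398178
  1.69 * 1.48 = 2.5012
  0.2025 * 2.68 = 0.5427
  59.1361 * 0.54 = 31.933494
  49.1401 * 2.11 = 103.685611
Sum = 82.883904 + 18.398178 + 2.5012 + 0.5427 + 31.933494 + 103.685611 = 239.945087
Step 3: Take the p-th root:
||f||_2 = (239.945087)^(1/2) = 15.490161


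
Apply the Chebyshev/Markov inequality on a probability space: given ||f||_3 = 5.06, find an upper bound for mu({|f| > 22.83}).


Chebyshev/Markov inequality: mu(|f| > eps) <= (||f||_p / eps)^p
Step 1: ||f||_3 / eps = 5.06 / 22.83 = 0.221638
Step 2: Raise to power p = 3:
  (0.221638)^3 = 0.010888
Step 3: Therefore mu(|f| > 22.83) <= 0.010888


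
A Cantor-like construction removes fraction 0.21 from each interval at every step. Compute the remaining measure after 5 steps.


Step 1: At each step, fraction remaining = 1 - 0.21 = 0.79
Step 2: After 5 steps, measure = (0.79)^5
Step 3: Computing the power step by step:
  After step 1: 0.79
  After step 2: 0.6241
  After step 3: 0.493039
  After step 4: 0.389501
  After step 5: 0.307706
Result = 0.307706


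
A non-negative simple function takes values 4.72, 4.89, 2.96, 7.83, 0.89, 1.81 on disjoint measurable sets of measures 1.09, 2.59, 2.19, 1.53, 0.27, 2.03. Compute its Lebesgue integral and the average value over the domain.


Step 1: Integral = sum(value_i * measure_i)
= 4.72*1.09 + 4.89*2.59 + 2.96*2.19 + 7.83*1.53 + 0.89*0.27 + 1.81*2.03
= 5.1448 + 12.6651 + 6.4824 + 11.9799 + 0.2403 + 3.6743
= 40.1868
Step 2: Total measure of domain = 1.09 + 2.59 + 2.19 + 1.53 + 0.27 + 2.03 = 9.7
Step 3: Average value = 40.1868 / 9.7 = 4.142969


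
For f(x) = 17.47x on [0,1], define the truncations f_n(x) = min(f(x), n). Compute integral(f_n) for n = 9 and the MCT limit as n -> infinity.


f(x) = 17.47x on [0,1]; f_n(x) = min(17.47x, n). At n = 9:
Step 1: f(x) reaches 9 at x = 9/17.47 = 0.515169
Step 2: integral(f_9) = integral(17.47x, 0, 0.515169) + integral(9, 0.515169, 1)
       = 17.47*0.515169^2/2 + 9*(1 - 0.515169)
       = 2.31826 + 4.36348
       = 6.68174
Step 3: As n -> infinity, f_n increases to f, so by MCT integral(f_n) -> integral(f) = 17.47/2 = 8.735.
Convergence: integral(f_9) = 6.68174 -> 8.735 as n -> infinity


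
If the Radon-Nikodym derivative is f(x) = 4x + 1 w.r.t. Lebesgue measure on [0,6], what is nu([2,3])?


nu(A) = integral_A (dnu/dmu) dmu = integral_2^3 (4x + 1) dx
Step 1: Antiderivative F(x) = (4/2)x^2 + 1x
Step 2: F(3) = (4/2)*3^2 + 1*3 = 18 + 3 = 21
Step 3: F(2) = (4/2)*2^2 + 1*2 = 8 + 2 = 10
Step 4: nu([2,3]) = F(3) - F(2) = 21 - 10 = 11


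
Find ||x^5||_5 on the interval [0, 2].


Step 1: ||f||_5 = (integral_0^2 |x^5|^5 dx)^(1/5)
     = (integral_0^2 x^25 dx)^(1/5)
Step 2: integral_0^2 x^25 dx = [x^26/(26)] from 0 to 2 = 2^26/26
     = 67108864/26 = 2.581110e+06
Step 3: ||f||_5 = (2.581110e+06)^(1/5) = 19.158491


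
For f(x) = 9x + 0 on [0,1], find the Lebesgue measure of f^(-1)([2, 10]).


f^(-1)([2, 10]) = {x : 2 <= 9x + 0 <= 10}
Solving: (2 - 0)/9 <= x <= (10 - 0)/9
= [0.222222, 1.111111]
Intersecting with [0,1]: [0.222222, 1]
Measure = 1 - 0.222222 = 0.777778


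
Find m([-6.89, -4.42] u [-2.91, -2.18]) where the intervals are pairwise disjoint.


For pairwise disjoint intervals, m(union) = sum of lengths.
= (-4.42 - -6.89) + (-2.18 - -2.91)
= 2.47 + 0.73
= 3.2


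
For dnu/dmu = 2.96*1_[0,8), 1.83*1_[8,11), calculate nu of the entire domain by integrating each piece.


Integrate each piece of the Radon-Nikodym derivative:
Step 1: integral_0^8 2.96 dx = 2.96*(8-0) = 2.96*8 = 23.68
Step 2: integral_8^11 1.83 dx = 1.83*(11-8) = 1.83*3 = 5.49
Total: 23.68 + 5.49 = 29.17


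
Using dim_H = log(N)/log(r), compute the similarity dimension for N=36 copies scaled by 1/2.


For a self-similar set with N copies scaled by 1/r:
dim_H = log(N)/log(r) = log(36)/log(2)
= 3.583519/0.693147
= 5.169925


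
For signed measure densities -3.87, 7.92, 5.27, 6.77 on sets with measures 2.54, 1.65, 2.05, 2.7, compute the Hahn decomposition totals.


Step 1: Compute signed measure on each set:
  Set 1: -3.87 * 2.54 = -9.8298
  Set 2: 7.92 * 1.65 = 13.068
  Set 3: 5.27 * 2.05 = 10.8035
  Set 4: 6.77 * 2.7 = 18.279
Step 2: Total signed measure = (-9.8298) + (13.068) + (10.8035) + (18.279)
     = 32.3207
Step 3: Positive part mu+(X) = sum of positive contributions = 42.1505
Step 4: Negative part mu-(X) = |sum of negative contributions| = 9.8298


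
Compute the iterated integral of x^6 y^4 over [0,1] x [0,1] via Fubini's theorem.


By Fubini's theorem, the double integral factors as a product of single integrals:
Step 1: integral_0^1 x^6 dx = [x^7/7] from 0 to 1
     = 1^7/7 = 0.142857
Step 2: integral_0^1 y^4 dy = [y^5/5] from 0 to 1
     = 1^5/5 = 0.2
Step 3: Double integral = 0.142857 * 0.2 = 0.028571


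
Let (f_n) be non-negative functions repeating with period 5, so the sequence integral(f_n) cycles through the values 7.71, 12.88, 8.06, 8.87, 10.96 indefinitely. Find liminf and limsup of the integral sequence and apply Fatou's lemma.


The sequence (integral(f_n)) is periodic with period 5, repeating the values 7.71, 12.88, 8.06, 8.87, 10.96 indefinitely.
Step 1: For a periodic sequence, every tail (a_m, a_(m+1), ...) contains all 5 period values infinitely often.
Step 2: Hence inf of every tail = min of the period values = min(7.71, 12.88, 8.06, 8.87, 10.96) = 7.71.
        liminf_n integral(f_n) = sup over m of (inf of tail from m) = 7.71.
Step 3: Similarly sup of every tail = max of the period values = 12.88.
        limsup_n integral(f_n) = 12.88.
Step 4: Fatou's lemma: integral(liminf_n f_n) <= liminf_n integral(f_n) = 7.71.
        So the integral of the pointwise liminf is at most 7.71.


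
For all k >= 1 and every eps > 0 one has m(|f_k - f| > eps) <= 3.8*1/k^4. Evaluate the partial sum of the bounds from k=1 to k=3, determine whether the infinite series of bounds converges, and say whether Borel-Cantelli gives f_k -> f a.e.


Step 1: List the terms 3.8*1/k^4 for k = 1 to 3:
  k=1: 3.8
  k=2: 0.2375
  k=3: 0.046914
Step 2: Partial sum = 3.8 + 0.2375 + 0.046914
     = 4.084414
Step 3: The full series sum_(k>=1) 3.8*1/k^4 converges (p-series with p = 4 > 1; a constant multiple of a convergent series converges).
Step 4: Fix eps > 0. Since sum_k m(|f_k - f| > eps) < infinity, the Borel-Cantelli lemma gives
        m(limsup_k {|f_k - f| > eps}) = 0, i.e. for a.e. x, |f_k(x) - f(x)| <= eps for all large k.
        Applying this with eps = 1/j for j = 1, 2, ... and intersecting the countably many full-measure sets,
        for a.e. x we get limsup_k |f_k(x) - f(x)| <= 1/j for every j, hence f_k -> f almost everywhere.
Conclusion: series converges; Borel-Cantelli yields f_k -> f a.e.


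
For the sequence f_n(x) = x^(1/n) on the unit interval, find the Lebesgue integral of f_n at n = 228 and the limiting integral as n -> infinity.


At n = 228: f_228(x) = x^(1/228).
Step 1: integral(x^(1/228), 0, 1) = [x^(1/228+1) / (1/228+1)] from 0 to 1
     = 1 / (1/228 + 1) = 1 / ((228+1)/228) = 228/(228+1)
     = 228/229 = 0.995633
Step 2: As n -> infinity, f_n(x) = x^(1/n) -> 1 for x in (0,1], and f_n is increasing in n.
By MCT, lim_n integral(f_n) = integral(lim_n f_n) = integral(1, 0, 1) = 1.
Step 3: Verify convergence: 228/229 = 0.995633 -> 1


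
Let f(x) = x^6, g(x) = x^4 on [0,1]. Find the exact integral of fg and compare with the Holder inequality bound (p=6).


Step 1: Exact integral of f*g = integral(x^10, 0, 1) = 1/11
     = 0.090909
Step 2: Holder bound with p=6, q=1.2:
  ||f||_p = (integral x^36 dx)^(1/6) = (1/37)^(1/6) = 0.547814
  ||g||_q = (integral x^4.8 dx)^(1/1.2) = (1/5.8)^(1/1.2) = 0.231105
Step 3: Holder bound = ||f||_p * ||g||_q = 0.547814 * 0.231105 = 0.126603
Verification: 0.090909 <= 0.126603 (Holder holds)


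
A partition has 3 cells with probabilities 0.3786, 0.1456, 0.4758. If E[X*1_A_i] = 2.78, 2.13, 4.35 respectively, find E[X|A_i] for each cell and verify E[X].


For each cell A_i: E[X|A_i] = E[X*1_A_i] / P(A_i)
Step 1: E[X|A_1] = 2.78 / 0.3786 = 7.342842
Step 2: E[X|A_2] = 2.13 / 0.1456 = 14.629121
Step 3: E[X|A_3] = 4.35 / 0.4758 = 9.142497
Verification: E[X] = sum E[X*1_A_i] = 2.78 + 2.13 + 4.35 = 9.26


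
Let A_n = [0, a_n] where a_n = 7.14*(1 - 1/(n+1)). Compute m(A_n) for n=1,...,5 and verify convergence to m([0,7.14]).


By continuity of measure from below: if A_n increases to A, then m(A_n) -> m(A).
Here A = [0, 7.14], so m(A) = 7.14
Step 1: a_1 = 7.14*(1 - 1/2) = 3.57, m(A_1) = 3.57
Step 2: a_2 = 7.14*(1 - 1/3) = 4.76, m(A_2) = 4.76
Step 3: a_3 = 7.14*(1 - 1/4) = 5.355, m(A_3) = 5.355
Step 4: a_4 = 7.14*(1 - 1/5) = 5.712, m(A_4) = 5.712
Step 5: a_5 = 7.14*(1 - 1/6) = 5.95, m(A_5) = 5.95
Limit: m(A_n) -> m([0,7.14]) = 7.14


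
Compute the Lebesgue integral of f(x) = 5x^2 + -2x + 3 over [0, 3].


The Lebesgue integral of a Riemann-integrable function agrees with the Riemann integral.
Antiderivative F(x) = (5/3)x^3 + (-2/2)x^2 + 3x
F(3) = (5/3)*3^3 + (-2/2)*3^2 + 3*3
     = (5/3)*27 + (-2/2)*9 + 3*3
     = 45 + -9 + 9
     = 45
F(0) = 0.0
Integral = F(3) - F(0) = 45 - 0.0 = 45


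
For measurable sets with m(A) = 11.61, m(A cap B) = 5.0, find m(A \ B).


m(A \ B) = m(A) - m(A n B)
= 11.61 - 5.0
= 6.61


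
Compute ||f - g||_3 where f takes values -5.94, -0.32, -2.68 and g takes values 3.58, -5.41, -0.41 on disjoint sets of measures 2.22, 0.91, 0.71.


Step 1: Compute differences f_i - g_i:
  -5.94 - 3.58 = -9.52
  -0.32 - -5.41 = 5.09
  -2.68 - -0.41 = -2.27
Step 2: Compute |diff|^3 * measure for each set:
  |-9.52|^3 * 2.22 = 862.801408 * 2.22 = 1915.419126
  |5.09|^3 * 0.91 = 131.872229 * 0.91 = 120.003728
  |-2.27|^3 * 0.71 = 11.697083 * 0.71 = 8.304929
Step 3: Sum = 2043.727783
Step 4: ||f-g||_3 = (2043.727783)^(1/3) = 12.690372


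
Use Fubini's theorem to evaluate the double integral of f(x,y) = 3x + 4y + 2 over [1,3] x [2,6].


By Fubini, integrate in x first, then y.
Step 1: Fix y, integrate over x in [1,3]:
  integral(3x + 4y + 2, x=1..3)
  = 3*(3^2 - 1^2)/2 + (4y + 2)*(3 - 1)
  = 12 + (4y + 2)*2
  = 12 + 8y + 4
  = 16 + 8y
Step 2: Integrate over y in [2,6]:
  integral(16 + 8y, y=2..6)
  = 16*4 + 8*(6^2 - 2^2)/2
  = 64 + 128
  = 192


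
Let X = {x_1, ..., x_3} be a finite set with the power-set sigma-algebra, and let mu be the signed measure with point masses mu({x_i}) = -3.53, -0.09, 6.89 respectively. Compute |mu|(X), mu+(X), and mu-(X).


Step 1: Every measurable set is a union of atoms (the cells / points), so a Hahn decomposition is
  obtained by grouping atoms by sign: P = union of atoms with mu > 0, N = union of the remaining atoms.
  Atoms in P (indices): 3;  atoms in N (indices): 1, 2
  Positive values: 6.89
  Negative values: -3.53, -0.09
Step 2: mu+(X) = mu(P) = sum of positive atom values = 6.89
Step 3: mu-(X) = -mu(N) = sum of |negative atom values| = 3.62
Step 4: |mu|(X) = mu+(X) + mu-(X) = 6.89 + 3.62 = 10.51


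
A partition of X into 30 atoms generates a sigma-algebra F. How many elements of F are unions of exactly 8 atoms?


Each element of F is a union of some subset of the 30 atoms.
Elements that are unions of exactly 8 atoms correspond to 8-element subsets of the 30 atoms.
Count = C(30, 8) = 30! / (8! * 22!) = 5852925.


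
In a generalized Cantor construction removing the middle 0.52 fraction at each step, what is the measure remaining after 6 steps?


Step 1: At each step, fraction remaining = 1 - 0.52 = 0.48
Step 2: After 6 steps, measure = (0.48)^6
Step 3: Computing the power step by step:
  After step 1: 0.48
  After step 2: 0.2304
  After step 3: 0.110592
  After step 4: 0.053084
  After step 5: 0.02548
  ...
Result = 0.012231


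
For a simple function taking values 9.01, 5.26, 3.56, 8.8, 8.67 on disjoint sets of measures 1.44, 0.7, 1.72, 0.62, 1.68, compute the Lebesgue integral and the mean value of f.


Step 1: Integral = sum(value_i * measure_i)
= 9.01*1.44 + 5.26*0.7 + 3.56*1.72 + 8.8*0.62 + 8.67*1.68
= 12.9744 + 3.682 + 6.1232 + 5.456 + 14.5656
= 42.8012
Step 2: Total measure of domain = 1.44 + 0.7 + 1.72 + 0.62 + 1.68 = 6.16
Step 3: Average value = 42.8012 / 6.16 = 6.948247


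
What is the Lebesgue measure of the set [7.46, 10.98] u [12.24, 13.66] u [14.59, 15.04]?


For pairwise disjoint intervals, m(union) = sum of lengths.
= (10.98 - 7.46) + (13.66 - 12.24) + (15.04 - 14.59)
= 3.52 + 1.42 + 0.45
= 5.39


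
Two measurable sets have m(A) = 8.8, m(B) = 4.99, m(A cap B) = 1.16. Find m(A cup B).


By inclusion-exclusion: m(A u B) = m(A) + m(B) - m(A n B)
= 8.8 + 4.99 - 1.16
= 12.63


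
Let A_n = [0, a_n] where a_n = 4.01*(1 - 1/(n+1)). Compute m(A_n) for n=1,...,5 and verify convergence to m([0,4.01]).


By continuity of measure from below: if A_n increases to A, then m(A_n) -> m(A).
Here A = [0, 4.01], so m(A) = 4.01
Step 1: a_1 = 4.01*(1 - 1/2) = 2.005, m(A_1) = 2.005
Step 2: a_2 = 4.01*(1 - 1/3) = 2.6733, m(A_2) = 2.6733
Step 3: a_3 = 4.01*(1 - 1/4) = 3.0075, m(A_3) = 3.0075
Step 4: a_4 = 4.01*(1 - 1/5) = 3.208, m(A_4) = 3.208
Step 5: a_5 = 4.01*(1 - 1/6) = 3.3417, m(A_5) = 3.3417
Limit: m(A_n) -> m([0,4.01]) = 4.01


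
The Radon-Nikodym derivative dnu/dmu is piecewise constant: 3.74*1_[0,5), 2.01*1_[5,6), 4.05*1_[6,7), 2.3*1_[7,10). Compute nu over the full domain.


Integrate each piece of the Radon-Nikodym derivative:
Step 1: integral_0^5 3.74 dx = 3.74*(5-0) = 3.74*5 = 18.7
Step 2: integral_5^6 2.01 dx = 2.01*(6-5) = 2.01*1 = 2.01
Step 3: integral_6^7 4.05 dx = 4.05*(7-6) = 4.05*1 = 4.05
Step 4: integral_7^10 2.3 dx = 2.3*(10-7) = 2.3*3 = 6.9
Total: 18.7 + 2.01 + 4.05 + 6.9 = 31.66


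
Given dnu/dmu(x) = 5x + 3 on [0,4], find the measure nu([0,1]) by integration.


nu(A) = integral_A (dnu/dmu) dmu = integral_0^1 (5x + 3) dx
Step 1: Antiderivative F(x) = (5/2)x^2 + 3x
Step 2: F(1) = (5/2)*1^2 + 3*1 = 2.5 + 3 = 5.5
Step 3: F(0) = (5/2)*0^2 + 3*0 = 0.0 + 0 = 0.0
Step 4: nu([0,1]) = F(1) - F(0) = 5.5 - 0.0 = 5.5


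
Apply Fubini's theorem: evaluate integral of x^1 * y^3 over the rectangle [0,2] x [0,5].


By Fubini's theorem, the double integral factors as a product of single integrals:
Step 1: integral_0^2 x^1 dx = [x^2/2] from 0 to 2
     = 2^2/2 = 2
Step 2: integral_0^5 y^3 dy = [y^4/4] from 0 to 5
     = 5^4/4 = 156.25
Step 3: Double integral = 2 * 156.25 = 312.5


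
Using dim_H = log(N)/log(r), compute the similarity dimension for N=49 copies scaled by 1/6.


For a self-similar set with N copies scaled by 1/r:
dim_H = log(N)/log(r) = log(49)/log(6)
= 3.89182/1.791759
= 2.172066


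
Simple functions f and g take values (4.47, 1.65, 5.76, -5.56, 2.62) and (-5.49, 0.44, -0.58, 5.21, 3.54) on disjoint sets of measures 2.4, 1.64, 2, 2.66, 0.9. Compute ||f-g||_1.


Step 1: Compute differences f_i - g_i:
  4.47 - -5.49 = 9.96
  1.65 - 0.44 = 1.21
  5.76 - -0.58 = 6.34
  -5.56 - 5.21 = -10.77
  2.62 - 3.54 = -0.92
Step 2: Compute |diff|^1 * measure for each set:
  |9.96|^1 * 2.4 = 9.96 * 2.4 = 23.904
  |1.21|^1 * 1.64 = 1.21 * 1.64 = 1.9844
  |6.34|^1 * 2 = 6.34 * 2 = 12.68
  |-10.77|^1 * 2.66 = 10.77 * 2.66 = 28.6482
  |-0.92|^1 * 0.9 = 0.92 * 0.9 = 0.828
Step 3: Sum = 68.0446
Step 4: ||f-g||_1 = (68.0446)^(1/1) = 68.0446


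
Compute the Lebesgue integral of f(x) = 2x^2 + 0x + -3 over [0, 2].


The Lebesgue integral of a Riemann-integrable function agrees with the Riemann integral.
Antiderivative F(x) = (2/3)x^3 + (0/2)x^2 + -3x
F(2) = (2/3)*2^3 + (0/2)*2^2 + -3*2
     = (2/3)*8 + (0/2)*4 + -3*2
     = 5.333333 + 0.0 + -6
     = -0.666667
F(0) = 0.0
Integral = F(2) - F(0) = -0.666667 - 0.0 = -0.666667


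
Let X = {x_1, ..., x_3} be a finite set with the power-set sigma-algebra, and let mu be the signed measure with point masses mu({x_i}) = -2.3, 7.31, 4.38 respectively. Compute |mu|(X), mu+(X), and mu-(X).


Step 1: Every measurable set is a union of atoms (the cells / points), so a Hahn decomposition is
  obtained by grouping atoms by sign: P = union of atoms with mu > 0, N = union of the remaining atoms.
  Atoms in P (indices): 2, 3;  atoms in N (indices): 1
  Positive values: 7.31, 4.38
  Negative values: -2.3
Step 2: mu+(X) = mu(P) = sum of positive atom values = 11.69
Step 3: mu-(X) = -mu(N) = sum of |negative atom values| = 2.3
Step 4: |mu|(X) = mu+(X) + mu-(X) = 11.69 + 2.3 = 13.99


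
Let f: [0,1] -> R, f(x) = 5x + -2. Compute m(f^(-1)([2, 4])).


f^(-1)([2, 4]) = {x : 2 <= 5x + -2 <= 4}
Solving: (2 - -2)/5 <= x <= (4 - -2)/5
= [0.8, 1.2]
Intersecting with [0,1]: [0.8, 1]
Measure = 1 - 0.8 = 0.2


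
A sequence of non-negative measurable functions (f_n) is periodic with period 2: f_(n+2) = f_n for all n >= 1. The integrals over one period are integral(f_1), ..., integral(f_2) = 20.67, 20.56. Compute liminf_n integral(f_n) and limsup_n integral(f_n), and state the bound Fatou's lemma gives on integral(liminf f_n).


The sequence (integral(f_n)) is periodic with period 2, repeating the values 20.67, 20.56 indefinitely.
Step 1: For a periodic sequence, every tail (a_m, a_(m+1), ...) contains all 2 period values infinitely often.
Step 2: Hence inf of every tail = min of the period values = min(20.67, 20.56) = 20.56.
        liminf_n integral(f_n) = sup over m of (inf of tail from m) = 20.56.
Step 3: Similarly sup of every tail = max of the period values = 20.67.
        limsup_n integral(f_n) = 20.67.
Step 4: Fatou's lemma: integral(liminf_n f_n) <= liminf_n integral(f_n) = 20.56.
        So the integral of the pointwise liminf is at most 20.56.


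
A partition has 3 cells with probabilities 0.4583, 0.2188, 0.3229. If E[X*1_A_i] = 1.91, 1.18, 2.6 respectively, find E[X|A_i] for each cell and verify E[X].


For each cell A_i: E[X|A_i] = E[X*1_A_i] / P(A_i)
Step 1: E[X|A_1] = 1.91 / 0.4583 = 4.167576
Step 2: E[X|A_2] = 1.18 / 0.2188 = 5.393053
Step 3: E[X|A_3] = 2.6 / 0.3229 = 8.052028
Verification: E[X] = sum E[X*1_A_i] = 1.91 + 1.18 + 2.6 = 5.69
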